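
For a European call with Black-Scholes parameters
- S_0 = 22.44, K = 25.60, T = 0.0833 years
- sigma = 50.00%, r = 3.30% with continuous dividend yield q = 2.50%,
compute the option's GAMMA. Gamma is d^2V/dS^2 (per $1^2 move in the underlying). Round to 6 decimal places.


Answer: Gamma = 0.086668

Derivation:
d1 = -0.8361822498; d2 = -0.9804909467
phi(d1) = 0.2812422418; exp(-qT) = 0.9979196669; exp(-rT) = 0.9972548748
Gamma = exp(-qT) * phi(d1) / (S * sigma * sqrt(T)) = 0.9979196669 * 0.2812422418 / (22.4400 * 0.5000 * 0.2886173938) = 0.086668


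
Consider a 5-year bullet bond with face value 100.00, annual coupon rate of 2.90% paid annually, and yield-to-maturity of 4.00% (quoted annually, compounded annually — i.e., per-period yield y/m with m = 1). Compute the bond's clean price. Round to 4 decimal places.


Coupon per period c = face * coupon_rate / m = 2.900000
Periods per year m = 1; per-period yield y/m = 0.040000
Number of cashflows N = 5
Cashflows (t years, CF_t, discount factor 1/(1+y/m)^(m*t), PV):
  t = 1.0000: CF_t = 2.900000, DF = 0.961538, PV = 2.788462
  t = 2.0000: CF_t = 2.900000, DF = 0.924556, PV = 2.681213
  t = 3.0000: CF_t = 2.900000, DF = 0.888996, PV = 2.578089
  t = 4.0000: CF_t = 2.900000, DF = 0.854804, PV = 2.478932
  t = 5.0000: CF_t = 102.900000, DF = 0.821927, PV = 84.576299
Price P = sum_t PV_t = 95.102995

Answer: Price = 95.1030


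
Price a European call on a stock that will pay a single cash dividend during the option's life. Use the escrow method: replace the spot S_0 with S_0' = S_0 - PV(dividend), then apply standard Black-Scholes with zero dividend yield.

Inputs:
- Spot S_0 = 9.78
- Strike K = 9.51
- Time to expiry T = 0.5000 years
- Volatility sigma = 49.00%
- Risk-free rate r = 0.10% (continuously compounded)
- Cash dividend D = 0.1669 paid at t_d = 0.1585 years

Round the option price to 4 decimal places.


Answer: Price = 1.3694

Derivation:
PV(D) = D * exp(-r * t_d) = 0.1669 * 0.99984151 = 0.16687355
S_0' = S_0 - PV(D) = 9.7800 - 0.16687355 = 9.61312645
d1 = (ln(S_0'/K) + (r + sigma^2/2)*T) / (sigma*sqrt(T)) = 0.20581317
d2 = d1 - sigma*sqrt(T) = -0.14066915
exp(-rT) = 0.99950012
N(d1) = 0.58153158; N(d2) = 0.44406566
C = S_0' * N(d1) - K * exp(-rT) * N(d2) = 9.61312645 * 0.58153158 - 9.5100 * 0.99950012 * 0.44406566 = 1.3694


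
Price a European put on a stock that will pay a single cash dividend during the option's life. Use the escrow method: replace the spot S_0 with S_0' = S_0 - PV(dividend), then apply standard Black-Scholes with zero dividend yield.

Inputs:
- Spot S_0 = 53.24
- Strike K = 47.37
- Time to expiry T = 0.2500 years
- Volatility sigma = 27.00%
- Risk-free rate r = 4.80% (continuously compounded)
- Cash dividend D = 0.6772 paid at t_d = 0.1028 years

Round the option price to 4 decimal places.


PV(D) = D * exp(-r * t_d) = 0.6772 * 0.99507775 = 0.67386666
S_0' = S_0 - PV(D) = 53.2400 - 0.67386666 = 52.56613334
d1 = (ln(S_0'/K) + (r + sigma^2/2)*T) / (sigma*sqrt(T)) = 0.92737365
d2 = d1 - sigma*sqrt(T) = 0.79237365
exp(-rT) = 0.98807171
N(-d1) = 0.17686628; N(-d2) = 0.21407142
P = K * exp(-rT) * N(-d2) - S_0' * N(-d1) = 47.3700 * 0.98807171 * 0.21407142 - 52.56613334 * 0.17686628 = 0.7224

Answer: Price = 0.7224


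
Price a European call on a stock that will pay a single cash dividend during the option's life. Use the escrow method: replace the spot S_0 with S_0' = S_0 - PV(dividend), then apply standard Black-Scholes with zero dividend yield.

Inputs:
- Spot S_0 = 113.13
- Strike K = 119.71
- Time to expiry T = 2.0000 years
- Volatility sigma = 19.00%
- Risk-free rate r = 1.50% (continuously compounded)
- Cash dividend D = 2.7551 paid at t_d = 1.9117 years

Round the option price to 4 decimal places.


PV(D) = D * exp(-r * t_d) = 2.7551 * 0.97173174 = 2.67721812
S_0' = S_0 - PV(D) = 113.1300 - 2.67721812 = 110.45278188
d1 = (ln(S_0'/K) + (r + sigma^2/2)*T) / (sigma*sqrt(T)) = -0.05353183
d2 = d1 - sigma*sqrt(T) = -0.32223241
exp(-rT) = 0.97044553
N(d1) = 0.47865408; N(d2) = 0.37363832
C = S_0' * N(d1) - K * exp(-rT) * N(d2) = 110.45278188 * 0.47865408 - 119.7100 * 0.97044553 * 0.37363832 = 9.4624

Answer: Price = 9.4624


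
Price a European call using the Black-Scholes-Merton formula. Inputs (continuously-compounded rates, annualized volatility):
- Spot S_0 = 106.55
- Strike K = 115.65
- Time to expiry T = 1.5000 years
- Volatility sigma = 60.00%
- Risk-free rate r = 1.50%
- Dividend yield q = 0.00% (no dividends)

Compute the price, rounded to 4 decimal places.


d1 = (ln(S/K) + (r - q + 0.5*sigma^2) * T) / (sigma * sqrt(T)) = 0.28651677
d2 = d1 - sigma * sqrt(T) = -0.44833015
exp(-rT) = 0.97775124; exp(-qT) = 1.00000000
C = S_0 * exp(-qT) * N(d1) - K * exp(-rT) * N(d2)
N(d1) = 0.61275883; N(d2) = 0.32695747
C = 106.5500 * 1.00000000 * 0.61275883 - 115.6500 * 0.97775124 * 0.32695747 = 28.3181

Answer: Price = 28.3181


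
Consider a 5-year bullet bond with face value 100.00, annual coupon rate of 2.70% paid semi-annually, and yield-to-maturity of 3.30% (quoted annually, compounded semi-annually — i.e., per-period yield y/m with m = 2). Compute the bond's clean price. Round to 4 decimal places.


Answer: Price = 97.2552

Derivation:
Coupon per period c = face * coupon_rate / m = 1.350000
Periods per year m = 2; per-period yield y/m = 0.016500
Number of cashflows N = 10
Cashflows (t years, CF_t, discount factor 1/(1+y/m)^(m*t), PV):
  t = 0.5000: CF_t = 1.350000, DF = 0.983768, PV = 1.328087
  t = 1.0000: CF_t = 1.350000, DF = 0.967799, PV = 1.306529
  t = 1.5000: CF_t = 1.350000, DF = 0.952090, PV = 1.285321
  t = 2.0000: CF_t = 1.350000, DF = 0.936635, PV = 1.264457
  t = 2.5000: CF_t = 1.350000, DF = 0.921432, PV = 1.243933
  t = 3.0000: CF_t = 1.350000, DF = 0.906475, PV = 1.223741
  t = 3.5000: CF_t = 1.350000, DF = 0.891761, PV = 1.203877
  t = 4.0000: CF_t = 1.350000, DF = 0.877285, PV = 1.184335
  t = 4.5000: CF_t = 1.350000, DF = 0.863045, PV = 1.165111
  t = 5.0000: CF_t = 101.350000, DF = 0.849036, PV = 86.049811
Price P = sum_t PV_t = 97.255202


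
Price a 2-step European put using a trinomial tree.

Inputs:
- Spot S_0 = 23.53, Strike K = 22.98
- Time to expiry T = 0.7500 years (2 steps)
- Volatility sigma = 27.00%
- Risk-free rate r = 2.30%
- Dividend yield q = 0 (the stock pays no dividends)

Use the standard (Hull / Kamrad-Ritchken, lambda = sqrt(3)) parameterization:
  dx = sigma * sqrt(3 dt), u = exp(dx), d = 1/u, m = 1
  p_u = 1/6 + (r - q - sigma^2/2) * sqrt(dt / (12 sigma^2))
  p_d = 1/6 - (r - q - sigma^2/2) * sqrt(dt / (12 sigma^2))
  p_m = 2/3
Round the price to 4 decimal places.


Answer: Price = V(0,0) = 1.5148

Derivation:
dt = T/N = 0.375000; dx = sigma*sqrt(3*dt) = 0.286378
u = exp(dx) = 1.331596; d = 1/u = 0.750979
p_u = 0.157861, p_m = 0.666667, p_d = 0.175473
Discount per step: exp(-r*dt) = 0.991412
Stock lattice S(k, j) with j the centered position index:
  k=0: S(0,+0) = 23.5300
  k=1: S(1,-1) = 17.6705; S(1,+0) = 23.5300; S(1,+1) = 31.3325
  k=2: S(2,-2) = 13.2702; S(2,-1) = 17.6705; S(2,+0) = 23.5300; S(2,+1) = 31.3325; S(2,+2) = 41.7222
Terminal payoffs V(N, j) = max(K - S_T, 0):
  V(2,-2) = 9.709816; V(2,-1) = 5.309476; V(2,+0) = 0.000000; V(2,+1) = 0.000000; V(2,+2) = 0.000000
Backward induction: V(k, j) = exp(-r*dt) * [p_u * V(k+1, j+1) + p_m * V(k+1, j) + p_d * V(k+1, j-1)]
  V(1,-1) = exp(-r*dt) * [p_u*0.000000 + p_m*5.309476 + p_d*9.709816] = 5.198428
  V(1,+0) = exp(-r*dt) * [p_u*0.000000 + p_m*0.000000 + p_d*5.309476] = 0.923667
  V(1,+1) = exp(-r*dt) * [p_u*0.000000 + p_m*0.000000 + p_d*0.000000] = 0.000000
  V(0,+0) = exp(-r*dt) * [p_u*0.000000 + p_m*0.923667 + p_d*5.198428] = 1.514839


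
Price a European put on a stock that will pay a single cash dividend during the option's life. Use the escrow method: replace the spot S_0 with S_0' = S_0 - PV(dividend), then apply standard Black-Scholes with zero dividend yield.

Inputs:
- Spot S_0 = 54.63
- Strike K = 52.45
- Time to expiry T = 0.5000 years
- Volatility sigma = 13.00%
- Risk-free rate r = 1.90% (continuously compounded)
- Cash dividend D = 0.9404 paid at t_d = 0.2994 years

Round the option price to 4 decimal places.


Answer: Price = 1.1891

Derivation:
PV(D) = D * exp(-r * t_d) = 0.9404 * 0.99432755 = 0.93506563
S_0' = S_0 - PV(D) = 54.6300 - 0.93506563 = 53.69493437
d1 = (ln(S_0'/K) + (r + sigma^2/2)*T) / (sigma*sqrt(T)) = 0.40450131
d2 = d1 - sigma*sqrt(T) = 0.31257743
exp(-rT) = 0.99054498
N(-d1) = 0.34292206; N(-d2) = 0.37730087
P = K * exp(-rT) * N(-d2) - S_0' * N(-d1) = 52.4500 * 0.99054498 * 0.37730087 - 53.69493437 * 0.34292206 = 1.1891


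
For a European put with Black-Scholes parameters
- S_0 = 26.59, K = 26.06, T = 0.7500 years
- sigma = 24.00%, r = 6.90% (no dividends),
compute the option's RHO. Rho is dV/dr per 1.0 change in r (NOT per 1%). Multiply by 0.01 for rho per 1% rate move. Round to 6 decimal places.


d1 = 0.4497733417; d2 = 0.2419272448
phi(d1) = 0.3605637275; exp(-qT) = 1.0000000000; exp(-rT) = 0.9495662287
N(-d2) = 0.4044182694
Rho = -K*T*exp(-rT)*N(-d2) = -26.0600 * 0.7500 * 0.9495662287 * 0.4044182694 = -7.505709

Answer: Rho = -7.505709


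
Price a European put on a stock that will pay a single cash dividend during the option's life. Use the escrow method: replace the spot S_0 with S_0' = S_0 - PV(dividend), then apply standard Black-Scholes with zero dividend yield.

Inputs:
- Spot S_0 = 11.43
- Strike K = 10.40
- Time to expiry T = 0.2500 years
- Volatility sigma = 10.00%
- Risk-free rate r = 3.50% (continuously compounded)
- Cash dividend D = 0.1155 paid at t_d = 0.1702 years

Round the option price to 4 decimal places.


Answer: Price = 0.0066

Derivation:
PV(D) = D * exp(-r * t_d) = 0.1155 * 0.99406071 = 0.11481401
S_0' = S_0 - PV(D) = 11.4300 - 0.11481401 = 11.31518599
d1 = (ln(S_0'/K) + (r + sigma^2/2)*T) / (sigma*sqrt(T)) = 1.88679820
d2 = d1 - sigma*sqrt(T) = 1.83679820
exp(-rT) = 0.99128817
N(-d1) = 0.02959374; N(-d2) = 0.03311985
P = K * exp(-rT) * N(-d2) - S_0' * N(-d1) = 10.4000 * 0.99128817 * 0.03311985 - 11.31518599 * 0.02959374 = 0.0066


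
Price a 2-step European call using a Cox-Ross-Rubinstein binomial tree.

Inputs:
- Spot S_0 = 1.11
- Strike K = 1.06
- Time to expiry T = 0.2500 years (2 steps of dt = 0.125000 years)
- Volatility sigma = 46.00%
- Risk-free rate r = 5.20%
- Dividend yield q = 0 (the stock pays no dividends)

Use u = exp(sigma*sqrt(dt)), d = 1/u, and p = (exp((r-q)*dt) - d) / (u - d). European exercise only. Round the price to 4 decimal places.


dt = T/N = 0.125000
u = exp(sigma*sqrt(dt)) = 1.176607; d = 1/u = 0.849902
p = (exp((r-q)*dt) - d) / (u - d) = 0.479391
Discount per step: exp(-r*dt) = 0.993521
Stock lattice S(k, i) with i counting down-moves:
  k=0: S(0,0) = 1.1100
  k=1: S(1,0) = 1.3060; S(1,1) = 0.9434
  k=2: S(2,0) = 1.5367; S(2,1) = 1.1100; S(2,2) = 0.8018
Terminal payoffs V(N, i) = max(S_T - K, 0):
  V(2,0) = 0.476688; V(2,1) = 0.050000; V(2,2) = 0.000000
Backward induction: V(k, i) = exp(-r*dt) * [p * V(k+1, i) + (1-p) * V(k+1, i+1)].
  V(1,0) = exp(-r*dt) * [p*0.476688 + (1-p)*0.050000] = 0.252901
  V(1,1) = exp(-r*dt) * [p*0.050000 + (1-p)*0.000000] = 0.023814
  V(0,0) = exp(-r*dt) * [p*0.252901 + (1-p)*0.023814] = 0.132771

Answer: Price = V(0,0) = 0.1328


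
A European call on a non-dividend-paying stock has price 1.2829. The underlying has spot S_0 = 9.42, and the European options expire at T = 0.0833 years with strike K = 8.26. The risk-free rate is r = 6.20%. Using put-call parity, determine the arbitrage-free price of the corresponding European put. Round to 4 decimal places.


Answer: Put price = 0.0804

Derivation:
Put-call parity: C - P = S_0 * exp(-qT) - K * exp(-rT).
S_0 * exp(-qT) = 9.4200 * 1.00000000 = 9.42000000
K * exp(-rT) = 8.2600 * 0.99484871 = 8.21745037
P = C - S*exp(-qT) + K*exp(-rT)
P = 1.2829 - 9.42000000 + 8.21745037 = 0.0804


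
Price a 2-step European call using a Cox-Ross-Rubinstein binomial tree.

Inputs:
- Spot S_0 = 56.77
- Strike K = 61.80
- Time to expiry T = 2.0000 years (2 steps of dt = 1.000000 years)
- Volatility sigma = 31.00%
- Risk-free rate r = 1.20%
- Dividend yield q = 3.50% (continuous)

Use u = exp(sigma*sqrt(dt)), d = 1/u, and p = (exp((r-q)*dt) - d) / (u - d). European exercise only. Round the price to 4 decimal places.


Answer: Price = V(0,0) = 6.3950

Derivation:
dt = T/N = 1.000000
u = exp(sigma*sqrt(dt)) = 1.363425; d = 1/u = 0.733447
p = (exp((r-q)*dt) - d) / (u - d) = 0.387022
Discount per step: exp(-r*dt) = 0.988072
Stock lattice S(k, i) with i counting down-moves:
  k=0: S(0,0) = 56.7700
  k=1: S(1,0) = 77.4016; S(1,1) = 41.6378
  k=2: S(2,0) = 105.5313; S(2,1) = 56.7700; S(2,2) = 30.5391
Terminal payoffs V(N, i) = max(S_T - K, 0):
  V(2,0) = 43.731345; V(2,1) = 0.000000; V(2,2) = 0.000000
Backward induction: V(k, i) = exp(-r*dt) * [p * V(k+1, i) + (1-p) * V(k+1, i+1)].
  V(1,0) = exp(-r*dt) * [p*43.731345 + (1-p)*0.000000] = 16.723115
  V(1,1) = exp(-r*dt) * [p*0.000000 + (1-p)*0.000000] = 0.000000
  V(0,0) = exp(-r*dt) * [p*16.723115 + (1-p)*0.000000] = 6.395014


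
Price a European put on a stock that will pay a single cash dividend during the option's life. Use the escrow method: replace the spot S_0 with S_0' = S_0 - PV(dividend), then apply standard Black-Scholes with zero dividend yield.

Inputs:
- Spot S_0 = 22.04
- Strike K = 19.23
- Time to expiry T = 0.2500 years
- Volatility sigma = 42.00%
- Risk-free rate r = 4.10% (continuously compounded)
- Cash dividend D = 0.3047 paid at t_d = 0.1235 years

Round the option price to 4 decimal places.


PV(D) = D * exp(-r * t_d) = 0.3047 * 0.99494930 = 0.30316105
S_0' = S_0 - PV(D) = 22.0400 - 0.30316105 = 21.73683895
d1 = (ln(S_0'/K) + (r + sigma^2/2)*T) / (sigma*sqrt(T)) = 0.73731861
d2 = d1 - sigma*sqrt(T) = 0.52731861
exp(-rT) = 0.98980235
N(-d1) = 0.23046431; N(-d2) = 0.29898617
P = K * exp(-rT) * N(-d2) - S_0' * N(-d1) = 19.2300 * 0.98980235 * 0.29898617 - 21.73683895 * 0.23046431 = 0.6813

Answer: Price = 0.6813


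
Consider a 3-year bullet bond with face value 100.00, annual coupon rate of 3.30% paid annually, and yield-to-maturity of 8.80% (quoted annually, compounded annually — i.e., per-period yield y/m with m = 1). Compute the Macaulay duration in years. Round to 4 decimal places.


Coupon per period c = face * coupon_rate / m = 3.300000
Periods per year m = 1; per-period yield y/m = 0.088000
Number of cashflows N = 3
Cashflows (t years, CF_t, discount factor 1/(1+y/m)^(m*t), PV):
  t = 1.0000: CF_t = 3.300000, DF = 0.919118, PV = 3.033088
  t = 2.0000: CF_t = 3.300000, DF = 0.844777, PV = 2.787765
  t = 3.0000: CF_t = 103.300000, DF = 0.776450, PV = 80.207252
Price P = sum_t PV_t = 86.028105
Macaulay numerator sum_t t * PV_t:
  t * PV_t at t = 1.0000: 3.033088
  t * PV_t at t = 2.0000: 5.575530
  t * PV_t at t = 3.0000: 240.621755
Macaulay duration D = (sum_t t * PV_t) / P = 249.230373 / 86.028105 = 2.897081

Answer: Macaulay duration = 2.8971 years


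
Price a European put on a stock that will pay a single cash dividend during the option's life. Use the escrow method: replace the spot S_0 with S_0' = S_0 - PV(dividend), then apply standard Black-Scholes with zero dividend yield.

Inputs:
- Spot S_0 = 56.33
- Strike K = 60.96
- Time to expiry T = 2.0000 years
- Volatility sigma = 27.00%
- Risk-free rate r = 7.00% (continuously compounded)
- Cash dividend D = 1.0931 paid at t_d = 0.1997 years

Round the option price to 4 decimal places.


Answer: Price = 7.1152

Derivation:
PV(D) = D * exp(-r * t_d) = 1.0931 * 0.98611825 = 1.07792586
S_0' = S_0 - PV(D) = 56.3300 - 1.07792586 = 55.25207414
d1 = (ln(S_0'/K) + (r + sigma^2/2)*T) / (sigma*sqrt(T)) = 0.30009604
d2 = d1 - sigma*sqrt(T) = -0.08174162
exp(-rT) = 0.86935824
N(-d1) = 0.38205195; N(-d2) = 0.53257391
P = K * exp(-rT) * N(-d2) - S_0' * N(-d1) = 60.9600 * 0.86935824 * 0.53257391 - 55.25207414 * 0.38205195 = 7.1152


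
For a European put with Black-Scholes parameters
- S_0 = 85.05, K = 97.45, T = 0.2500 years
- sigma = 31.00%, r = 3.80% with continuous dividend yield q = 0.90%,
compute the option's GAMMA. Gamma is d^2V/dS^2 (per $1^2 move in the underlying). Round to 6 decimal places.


Answer: Gamma = 0.022727

Derivation:
d1 = -0.7537910136; d2 = -0.9087910136
phi(d1) = 0.3002802783; exp(-qT) = 0.9977525294; exp(-rT) = 0.9905449824
Gamma = exp(-qT) * phi(d1) / (S * sigma * sqrt(T)) = 0.9977525294 * 0.3002802783 / (85.0500 * 0.3100 * 0.5000000000) = 0.022727


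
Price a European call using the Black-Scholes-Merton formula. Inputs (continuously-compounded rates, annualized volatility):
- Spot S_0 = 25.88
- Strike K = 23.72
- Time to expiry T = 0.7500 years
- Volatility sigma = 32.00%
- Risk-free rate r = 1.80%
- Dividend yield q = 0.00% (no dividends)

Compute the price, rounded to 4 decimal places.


d1 = (ln(S/K) + (r - q + 0.5*sigma^2) * T) / (sigma * sqrt(T)) = 0.50176031
d2 = d1 - sigma * sqrt(T) = 0.22463218
exp(-rT) = 0.98659072; exp(-qT) = 1.00000000
C = S_0 * exp(-qT) * N(d1) - K * exp(-rT) * N(d2)
N(d1) = 0.69208193; N(d2) = 0.58886729
C = 25.8800 * 1.00000000 * 0.69208193 - 23.7200 * 0.98659072 * 0.58886729 = 4.1304

Answer: Price = 4.1304


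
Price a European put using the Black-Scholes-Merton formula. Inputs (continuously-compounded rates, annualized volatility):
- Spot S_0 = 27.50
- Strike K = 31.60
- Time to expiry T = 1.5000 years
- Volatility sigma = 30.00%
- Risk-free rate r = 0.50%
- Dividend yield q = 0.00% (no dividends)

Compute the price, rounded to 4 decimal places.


d1 = (ln(S/K) + (r - q + 0.5*sigma^2) * T) / (sigma * sqrt(T)) = -0.17410732
d2 = d1 - sigma * sqrt(T) = -0.54153079
exp(-rT) = 0.99252805; exp(-qT) = 1.00000000
P = K * exp(-rT) * N(-d2) - S_0 * exp(-qT) * N(-d1)
N(-d1) = 0.56910944; N(-d2) = 0.70592911
P = 31.6000 * 0.99252805 * 0.70592911 - 27.5000 * 1.00000000 * 0.56910944 = 6.4902

Answer: Price = 6.4902


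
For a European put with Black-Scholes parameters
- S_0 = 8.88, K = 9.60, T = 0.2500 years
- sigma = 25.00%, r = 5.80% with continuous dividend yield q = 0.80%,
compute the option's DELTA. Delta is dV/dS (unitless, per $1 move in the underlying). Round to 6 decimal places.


d1 = -0.4611923318; d2 = -0.5861923318
phi(d1) = 0.3586932485; exp(-qT) = 0.9980019987; exp(-rT) = 0.9856046187
N(-d1) = 0.6776696886
Delta = -exp(-qT) * N(-d1) = -0.9980019987 * 0.6776696886 = -0.676316

Answer: Delta = -0.676316


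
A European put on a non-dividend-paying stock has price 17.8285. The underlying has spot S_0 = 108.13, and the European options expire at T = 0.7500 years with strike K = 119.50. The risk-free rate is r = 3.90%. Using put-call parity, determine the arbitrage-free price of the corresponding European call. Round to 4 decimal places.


Put-call parity: C - P = S_0 * exp(-qT) - K * exp(-rT).
S_0 * exp(-qT) = 108.1300 * 1.00000000 = 108.13000000
K * exp(-rT) = 119.5000 * 0.97117364 = 116.05525006
C = P + S*exp(-qT) - K*exp(-rT)
C = 17.8285 + 108.13000000 - 116.05525006 = 9.9032

Answer: Call price = 9.9032


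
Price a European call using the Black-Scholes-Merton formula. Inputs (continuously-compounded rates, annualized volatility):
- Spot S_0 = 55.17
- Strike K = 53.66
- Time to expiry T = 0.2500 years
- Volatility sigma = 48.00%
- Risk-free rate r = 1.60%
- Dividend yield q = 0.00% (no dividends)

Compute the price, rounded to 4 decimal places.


Answer: Price = 6.0945

Derivation:
d1 = (ln(S/K) + (r - q + 0.5*sigma^2) * T) / (sigma * sqrt(T)) = 0.25229784
d2 = d1 - sigma * sqrt(T) = 0.01229784
exp(-rT) = 0.99600799; exp(-qT) = 1.00000000
C = S_0 * exp(-qT) * N(d1) - K * exp(-rT) * N(d2)
N(d1) = 0.59959457; N(d2) = 0.50490601
C = 55.1700 * 1.00000000 * 0.59959457 - 53.6600 * 0.99600799 * 0.50490601 = 6.0945


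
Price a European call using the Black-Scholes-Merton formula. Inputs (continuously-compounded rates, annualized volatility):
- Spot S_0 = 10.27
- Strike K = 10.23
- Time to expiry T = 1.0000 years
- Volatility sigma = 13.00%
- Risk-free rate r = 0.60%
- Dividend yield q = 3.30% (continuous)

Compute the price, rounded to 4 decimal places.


Answer: Price = 0.4131

Derivation:
d1 = (ln(S/K) + (r - q + 0.5*sigma^2) * T) / (sigma * sqrt(T)) = -0.11267351
d2 = d1 - sigma * sqrt(T) = -0.24267351
exp(-rT) = 0.99401796; exp(-qT) = 0.96753856
C = S_0 * exp(-qT) * N(d1) - K * exp(-rT) * N(d2)
N(d1) = 0.45514470; N(d2) = 0.40412917
C = 10.2700 * 0.96753856 * 0.45514470 - 10.2300 * 0.99401796 * 0.40412917 = 0.4131


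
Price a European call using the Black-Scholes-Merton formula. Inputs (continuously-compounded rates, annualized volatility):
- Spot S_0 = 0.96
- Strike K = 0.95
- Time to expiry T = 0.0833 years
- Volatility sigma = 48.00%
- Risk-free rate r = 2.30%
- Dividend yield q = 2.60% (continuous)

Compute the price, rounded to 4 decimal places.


d1 = (ln(S/K) + (r - q + 0.5*sigma^2) * T) / (sigma * sqrt(T)) = 0.14304953
d2 = d1 - sigma * sqrt(T) = 0.00451318
exp(-rT) = 0.99808593; exp(-qT) = 0.99783654
C = S_0 * exp(-qT) * N(d1) - K * exp(-rT) * N(d2)
N(d1) = 0.55687447; N(d2) = 0.50180049
C = 0.9600 * 0.99783654 * 0.55687447 - 0.9500 * 0.99808593 * 0.50180049 = 0.0576

Answer: Price = 0.0576


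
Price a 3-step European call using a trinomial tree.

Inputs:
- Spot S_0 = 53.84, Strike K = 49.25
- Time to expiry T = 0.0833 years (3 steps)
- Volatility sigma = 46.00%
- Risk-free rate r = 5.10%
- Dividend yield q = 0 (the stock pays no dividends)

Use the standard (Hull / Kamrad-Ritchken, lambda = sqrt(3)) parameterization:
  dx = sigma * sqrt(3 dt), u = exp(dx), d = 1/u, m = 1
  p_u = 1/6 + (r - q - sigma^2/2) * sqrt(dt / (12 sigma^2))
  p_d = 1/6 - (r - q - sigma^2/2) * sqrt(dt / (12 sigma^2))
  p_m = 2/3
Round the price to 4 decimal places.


Answer: Price = V(0,0) = 5.8485

Derivation:
dt = T/N = 0.027767; dx = sigma*sqrt(3*dt) = 0.132764
u = exp(dx) = 1.141980; d = 1/u = 0.875672
p_u = 0.160936, p_m = 0.666667, p_d = 0.172397
Discount per step: exp(-r*dt) = 0.998585
Stock lattice S(k, j) with j the centered position index:
  k=0: S(0,+0) = 53.8400
  k=1: S(1,-1) = 47.1462; S(1,+0) = 53.8400; S(1,+1) = 61.4842
  k=2: S(2,-2) = 41.2846; S(2,-1) = 47.1462; S(2,+0) = 53.8400; S(2,+1) = 61.4842; S(2,+2) = 70.2138
  k=3: S(3,-3) = 36.1517; S(3,-2) = 41.2846; S(3,-1) = 47.1462; S(3,+0) = 53.8400; S(3,+1) = 61.4842; S(3,+2) = 70.2138; S(3,+3) = 80.1828
Terminal payoffs V(N, j) = max(S_T - K, 0):
  V(3,-3) = 0.000000; V(3,-2) = 0.000000; V(3,-1) = 0.000000; V(3,+0) = 4.590000; V(3,+1) = 12.234228; V(3,+2) = 20.963787; V(3,+3) = 30.932773
Backward induction: V(k, j) = exp(-r*dt) * [p_u * V(k+1, j+1) + p_m * V(k+1, j) + p_d * V(k+1, j-1)]
  V(2,-2) = exp(-r*dt) * [p_u*0.000000 + p_m*0.000000 + p_d*0.000000] = 0.000000
  V(2,-1) = exp(-r*dt) * [p_u*4.590000 + p_m*0.000000 + p_d*0.000000] = 0.737652
  V(2,+0) = exp(-r*dt) * [p_u*12.234228 + p_m*4.590000 + p_d*0.000000] = 5.021813
  V(2,+1) = exp(-r*dt) * [p_u*20.963787 + p_m*12.234228 + p_d*4.590000] = 12.303850
  V(2,+2) = exp(-r*dt) * [p_u*30.932773 + p_m*20.963787 + p_d*12.234228] = 21.033399
  V(1,-1) = exp(-r*dt) * [p_u*5.021813 + p_m*0.737652 + p_d*0.000000] = 1.298119
  V(1,+0) = exp(-r*dt) * [p_u*12.303850 + p_m*5.021813 + p_d*0.737652] = 5.447459
  V(1,+1) = exp(-r*dt) * [p_u*21.033399 + p_m*12.303850 + p_d*5.021813] = 12.435725
  V(0,+0) = exp(-r*dt) * [p_u*12.435725 + p_m*5.447459 + p_d*1.298119] = 5.848501


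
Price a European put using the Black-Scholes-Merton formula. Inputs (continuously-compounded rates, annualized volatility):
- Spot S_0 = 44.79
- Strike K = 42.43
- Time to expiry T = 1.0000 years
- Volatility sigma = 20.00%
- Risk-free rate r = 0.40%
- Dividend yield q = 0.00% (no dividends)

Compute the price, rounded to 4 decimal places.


d1 = (ln(S/K) + (r - q + 0.5*sigma^2) * T) / (sigma * sqrt(T)) = 0.39064621
d2 = d1 - sigma * sqrt(T) = 0.19064621
exp(-rT) = 0.99600799; exp(-qT) = 1.00000000
P = K * exp(-rT) * N(-d2) - S_0 * exp(-qT) * N(-d1)
N(-d1) = 0.34802938; N(-d2) = 0.42440139
P = 42.4300 * 0.99600799 * 0.42440139 - 44.7900 * 1.00000000 * 0.34802938 = 2.3472

Answer: Price = 2.3472


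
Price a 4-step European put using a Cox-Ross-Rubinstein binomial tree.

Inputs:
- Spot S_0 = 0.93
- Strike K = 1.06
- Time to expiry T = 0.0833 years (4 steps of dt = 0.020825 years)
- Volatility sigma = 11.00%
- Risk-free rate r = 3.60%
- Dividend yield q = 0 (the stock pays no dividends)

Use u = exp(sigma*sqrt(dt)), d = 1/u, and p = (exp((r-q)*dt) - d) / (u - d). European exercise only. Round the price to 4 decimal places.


Answer: Price = V(0,0) = 0.1268

Derivation:
dt = T/N = 0.020825
u = exp(sigma*sqrt(dt)) = 1.016001; d = 1/u = 0.984251
p = (exp((r-q)*dt) - d) / (u - d) = 0.519654
Discount per step: exp(-r*dt) = 0.999251
Stock lattice S(k, i) with i counting down-moves:
  k=0: S(0,0) = 0.9300
  k=1: S(1,0) = 0.9449; S(1,1) = 0.9154
  k=2: S(2,0) = 0.9600; S(2,1) = 0.9300; S(2,2) = 0.9009
  k=3: S(3,0) = 0.9754; S(3,1) = 0.9449; S(3,2) = 0.9154; S(3,3) = 0.8867
  k=4: S(4,0) = 0.9910; S(4,1) = 0.9600; S(4,2) = 0.9300; S(4,3) = 0.9009; S(4,4) = 0.8728
Terminal payoffs V(N, i) = max(K - S_T, 0):
  V(4,0) = 0.069034; V(4,1) = 0.100001; V(4,2) = 0.130000; V(4,3) = 0.159062; V(4,4) = 0.187215
Backward induction: V(k, i) = exp(-r*dt) * [p * V(k+1, i) + (1-p) * V(k+1, i+1)].
  V(3,0) = exp(-r*dt) * [p*0.069034 + (1-p)*0.100001] = 0.083846
  V(3,1) = exp(-r*dt) * [p*0.100001 + (1-p)*0.130000] = 0.114325
  V(3,2) = exp(-r*dt) * [p*0.130000 + (1-p)*0.159062] = 0.143852
  V(3,3) = exp(-r*dt) * [p*0.159062 + (1-p)*0.187215] = 0.172456
  V(2,0) = exp(-r*dt) * [p*0.083846 + (1-p)*0.114325] = 0.098413
  V(2,1) = exp(-r*dt) * [p*0.114325 + (1-p)*0.143852] = 0.128412
  V(2,2) = exp(-r*dt) * [p*0.143852 + (1-p)*0.172456] = 0.157474
  V(1,0) = exp(-r*dt) * [p*0.098413 + (1-p)*0.128412] = 0.112738
  V(1,1) = exp(-r*dt) * [p*0.128412 + (1-p)*0.157474] = 0.142265
  V(0,0) = exp(-r*dt) * [p*0.112738 + (1-p)*0.142265] = 0.126826


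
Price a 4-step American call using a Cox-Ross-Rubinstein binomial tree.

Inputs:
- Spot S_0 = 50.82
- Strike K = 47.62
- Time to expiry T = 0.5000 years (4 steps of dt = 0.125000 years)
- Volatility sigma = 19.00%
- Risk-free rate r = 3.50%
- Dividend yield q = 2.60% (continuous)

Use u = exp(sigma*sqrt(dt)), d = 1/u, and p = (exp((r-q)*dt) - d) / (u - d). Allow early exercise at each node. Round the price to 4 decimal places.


dt = T/N = 0.125000
u = exp(sigma*sqrt(dt)) = 1.069483; d = 1/u = 0.935031
p = (exp((r-q)*dt) - d) / (u - d) = 0.491585
Discount per step: exp(-r*dt) = 0.995635
Stock lattice S(k, i) with i counting down-moves:
  k=0: S(0,0) = 50.8200
  k=1: S(1,0) = 54.3511; S(1,1) = 47.5183
  k=2: S(2,0) = 58.1276; S(2,1) = 50.8200; S(2,2) = 44.4311
  k=3: S(3,0) = 62.1664; S(3,1) = 54.3511; S(3,2) = 47.5183; S(3,3) = 41.5445
  k=4: S(4,0) = 66.4859; S(4,1) = 58.1276; S(4,2) = 50.8200; S(4,3) = 44.4311; S(4,4) = 38.8454
Terminal payoffs V(N, i) = max(S_T - K, 0):
  V(4,0) = 18.865944; V(4,1) = 10.507581; V(4,2) = 3.200000; V(4,3) = 0.000000; V(4,4) = 0.000000
Backward induction: V(k, i) = exp(-r*dt) * [p * V(k+1, i) + (1-p) * V(k+1, i+1)]; then take max(V_cont, immediate exercise) for American.
  V(3,0) = exp(-r*dt) * [p*18.865944 + (1-p)*10.507581] = 14.552616; exercise = 14.546447; V(3,0) = max -> 14.552616
  V(3,1) = exp(-r*dt) * [p*10.507581 + (1-p)*3.200000] = 6.762643; exercise = 6.731115; V(3,1) = max -> 6.762643
  V(3,2) = exp(-r*dt) * [p*3.200000 + (1-p)*0.000000] = 1.566203; exercise = 0.000000; V(3,2) = max -> 1.566203
  V(3,3) = exp(-r*dt) * [p*0.000000 + (1-p)*0.000000] = 0.000000; exercise = 0.000000; V(3,3) = max -> 0.000000
  V(2,0) = exp(-r*dt) * [p*14.552616 + (1-p)*6.762643] = 10.545834; exercise = 10.507581; V(2,0) = max -> 10.545834
  V(2,1) = exp(-r*dt) * [p*6.762643 + (1-p)*1.566203] = 4.102704; exercise = 3.200000; V(2,1) = max -> 4.102704
  V(2,2) = exp(-r*dt) * [p*1.566203 + (1-p)*0.000000] = 0.766560; exercise = 0.000000; V(2,2) = max -> 0.766560
  V(1,0) = exp(-r*dt) * [p*10.545834 + (1-p)*4.102704] = 7.238311; exercise = 6.731115; V(1,0) = max -> 7.238311
  V(1,1) = exp(-r*dt) * [p*4.102704 + (1-p)*0.766560] = 2.396052; exercise = 0.000000; V(1,1) = max -> 2.396052
  V(0,0) = exp(-r*dt) * [p*7.238311 + (1-p)*2.396052] = 4.755580; exercise = 3.200000; V(0,0) = max -> 4.755580

Answer: Price = V(0,0) = 4.7556


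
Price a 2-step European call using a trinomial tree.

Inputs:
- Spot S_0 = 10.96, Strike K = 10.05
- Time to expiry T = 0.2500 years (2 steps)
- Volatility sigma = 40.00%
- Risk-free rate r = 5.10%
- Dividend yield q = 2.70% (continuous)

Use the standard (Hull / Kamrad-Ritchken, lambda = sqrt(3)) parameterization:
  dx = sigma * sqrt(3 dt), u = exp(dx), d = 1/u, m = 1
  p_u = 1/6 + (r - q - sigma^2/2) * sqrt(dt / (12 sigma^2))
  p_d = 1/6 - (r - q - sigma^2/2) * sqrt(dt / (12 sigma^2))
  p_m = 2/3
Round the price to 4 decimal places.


dt = T/N = 0.125000; dx = sigma*sqrt(3*dt) = 0.244949
u = exp(dx) = 1.277556; d = 1/u = 0.782744
p_u = 0.152378, p_m = 0.666667, p_d = 0.180955
Discount per step: exp(-r*dt) = 0.993645
Stock lattice S(k, j) with j the centered position index:
  k=0: S(0,+0) = 10.9600
  k=1: S(1,-1) = 8.5789; S(1,+0) = 10.9600; S(1,+1) = 14.0020
  k=2: S(2,-2) = 6.7151; S(2,-1) = 8.5789; S(2,+0) = 10.9600; S(2,+1) = 14.0020; S(2,+2) = 17.8884
Terminal payoffs V(N, j) = max(S_T - K, 0):
  V(2,-2) = 0.000000; V(2,-1) = 0.000000; V(2,+0) = 0.910000; V(2,+1) = 3.952015; V(2,+2) = 7.838360
Backward induction: V(k, j) = exp(-r*dt) * [p_u * V(k+1, j+1) + p_m * V(k+1, j) + p_d * V(k+1, j-1)]
  V(1,-1) = exp(-r*dt) * [p_u*0.910000 + p_m*0.000000 + p_d*0.000000] = 0.137783
  V(1,+0) = exp(-r*dt) * [p_u*3.952015 + p_m*0.910000 + p_d*0.000000] = 1.201185
  V(1,+1) = exp(-r*dt) * [p_u*7.838360 + p_m*3.952015 + p_d*0.910000] = 3.968360
  V(0,+0) = exp(-r*dt) * [p_u*3.968360 + p_m*1.201185 + p_d*0.137783] = 1.421323

Answer: Price = V(0,0) = 1.4213


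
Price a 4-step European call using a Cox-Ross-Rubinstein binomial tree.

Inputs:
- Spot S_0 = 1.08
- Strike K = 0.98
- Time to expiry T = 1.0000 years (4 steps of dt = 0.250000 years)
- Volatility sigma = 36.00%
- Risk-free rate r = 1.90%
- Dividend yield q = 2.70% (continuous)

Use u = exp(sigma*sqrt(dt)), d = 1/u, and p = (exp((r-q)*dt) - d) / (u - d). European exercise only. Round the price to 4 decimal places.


dt = T/N = 0.250000
u = exp(sigma*sqrt(dt)) = 1.197217; d = 1/u = 0.835270
p = (exp((r-q)*dt) - d) / (u - d) = 0.449601
Discount per step: exp(-r*dt) = 0.995261
Stock lattice S(k, i) with i counting down-moves:
  k=0: S(0,0) = 1.0800
  k=1: S(1,0) = 1.2930; S(1,1) = 0.9021
  k=2: S(2,0) = 1.5480; S(2,1) = 1.0800; S(2,2) = 0.7535
  k=3: S(3,0) = 1.8533; S(3,1) = 1.2930; S(3,2) = 0.9021; S(3,3) = 0.6294
  k=4: S(4,0) = 2.2188; S(4,1) = 1.5480; S(4,2) = 1.0800; S(4,3) = 0.7535; S(4,4) = 0.5257
Terminal payoffs V(N, i) = max(S_T - K, 0):
  V(4,0) = 1.238788; V(4,1) = 0.567996; V(4,2) = 0.100000; V(4,3) = 0.000000; V(4,4) = 0.000000
Backward induction: V(k, i) = exp(-r*dt) * [p * V(k+1, i) + (1-p) * V(k+1, i+1)].
  V(3,0) = exp(-r*dt) * [p*1.238788 + (1-p)*0.567996] = 0.865464
  V(3,1) = exp(-r*dt) * [p*0.567996 + (1-p)*0.100000] = 0.308940
  V(3,2) = exp(-r*dt) * [p*0.100000 + (1-p)*0.000000] = 0.044747
  V(3,3) = exp(-r*dt) * [p*0.000000 + (1-p)*0.000000] = 0.000000
  V(2,0) = exp(-r*dt) * [p*0.865464 + (1-p)*0.308940] = 0.556504
  V(2,1) = exp(-r*dt) * [p*0.308940 + (1-p)*0.044747] = 0.162754
  V(2,2) = exp(-r*dt) * [p*0.044747 + (1-p)*0.000000] = 0.020023
  V(1,0) = exp(-r*dt) * [p*0.556504 + (1-p)*0.162754] = 0.338174
  V(1,1) = exp(-r*dt) * [p*0.162754 + (1-p)*0.020023] = 0.083796
  V(0,0) = exp(-r*dt) * [p*0.338174 + (1-p)*0.083796] = 0.197226

Answer: Price = V(0,0) = 0.1972


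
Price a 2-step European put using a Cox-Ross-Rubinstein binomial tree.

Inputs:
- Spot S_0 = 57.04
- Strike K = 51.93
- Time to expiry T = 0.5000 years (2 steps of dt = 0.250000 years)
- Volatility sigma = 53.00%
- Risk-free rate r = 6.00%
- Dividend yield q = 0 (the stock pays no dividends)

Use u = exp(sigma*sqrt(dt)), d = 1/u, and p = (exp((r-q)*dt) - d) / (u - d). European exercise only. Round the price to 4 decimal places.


Answer: Price = V(0,0) = 5.1499

Derivation:
dt = T/N = 0.250000
u = exp(sigma*sqrt(dt)) = 1.303431; d = 1/u = 0.767206
p = (exp((r-q)*dt) - d) / (u - d) = 0.462319
Discount per step: exp(-r*dt) = 0.985112
Stock lattice S(k, i) with i counting down-moves:
  k=0: S(0,0) = 57.0400
  k=1: S(1,0) = 74.3477; S(1,1) = 43.7614
  k=2: S(2,0) = 96.9071; S(2,1) = 57.0400; S(2,2) = 33.5740
Terminal payoffs V(N, i) = max(K - S_T, 0):
  V(2,0) = 0.000000; V(2,1) = 0.000000; V(2,2) = 18.355973
Backward induction: V(k, i) = exp(-r*dt) * [p * V(k+1, i) + (1-p) * V(k+1, i+1)].
  V(1,0) = exp(-r*dt) * [p*0.000000 + (1-p)*0.000000] = 0.000000
  V(1,1) = exp(-r*dt) * [p*0.000000 + (1-p)*18.355973] = 9.722714
  V(0,0) = exp(-r*dt) * [p*0.000000 + (1-p)*9.722714] = 5.149886


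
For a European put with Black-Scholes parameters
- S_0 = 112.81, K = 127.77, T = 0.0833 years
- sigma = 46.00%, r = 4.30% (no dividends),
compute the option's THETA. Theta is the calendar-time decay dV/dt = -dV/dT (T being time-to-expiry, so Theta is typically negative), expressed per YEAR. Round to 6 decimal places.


Answer: Theta = -20.529592

Derivation:
d1 = -0.8445944987; d2 = -0.9773584998
phi(d1) = 0.2792609955; exp(-qT) = 1.0000000000; exp(-rT) = 0.9964245074
Theta = -S*exp(-qT)*phi(d1)*sigma/(2*sqrt(T)) + r*K*exp(-rT)*N(-d2) - q*S*exp(-qT)*N(-d1)
N(-d1) = 0.8008313592; N(-d2) = 0.8358041495; sqrt(T) = 0.2886173938
Term 1 = -112.8100 * 1.0000000000 * 0.2792609955 * 0.4600 / (2 * 0.2886173938) = -25.1051728801
Term 2 = 0.0430 * 127.7700 * 0.9964245074 * 0.8358041495 = 4.5755812740
Term 3 = 0 (no dividend yield, q = 0)
Theta = -25.1051728801 + (4.5755812740) + (0.0000000000) = -20.529592


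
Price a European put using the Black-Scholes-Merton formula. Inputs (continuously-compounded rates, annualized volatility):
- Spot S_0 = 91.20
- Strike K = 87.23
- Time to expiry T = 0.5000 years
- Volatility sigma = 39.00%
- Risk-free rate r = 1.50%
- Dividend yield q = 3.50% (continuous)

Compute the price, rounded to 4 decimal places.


d1 = (ln(S/K) + (r - q + 0.5*sigma^2) * T) / (sigma * sqrt(T)) = 0.26301322
d2 = d1 - sigma * sqrt(T) = -0.01275842
exp(-rT) = 0.99252805; exp(-qT) = 0.98265224
P = K * exp(-rT) * N(-d2) - S_0 * exp(-qT) * N(-d1)
N(-d1) = 0.39627019; N(-d2) = 0.50508974
P = 87.2300 * 0.99252805 * 0.50508974 - 91.2000 * 0.98265224 * 0.39627019 = 8.2169

Answer: Price = 8.2169


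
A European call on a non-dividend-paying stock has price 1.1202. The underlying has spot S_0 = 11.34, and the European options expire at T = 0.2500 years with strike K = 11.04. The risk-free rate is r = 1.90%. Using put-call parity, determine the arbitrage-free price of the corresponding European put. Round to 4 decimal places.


Answer: Put price = 0.7679

Derivation:
Put-call parity: C - P = S_0 * exp(-qT) - K * exp(-rT).
S_0 * exp(-qT) = 11.3400 * 1.00000000 = 11.34000000
K * exp(-rT) = 11.0400 * 0.99526126 = 10.98768435
P = C - S*exp(-qT) + K*exp(-rT)
P = 1.1202 - 11.34000000 + 10.98768435 = 0.7679


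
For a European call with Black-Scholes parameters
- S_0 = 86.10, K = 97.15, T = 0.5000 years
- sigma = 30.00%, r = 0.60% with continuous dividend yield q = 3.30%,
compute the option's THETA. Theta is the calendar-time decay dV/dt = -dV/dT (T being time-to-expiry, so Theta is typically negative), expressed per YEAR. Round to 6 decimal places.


d1 = -0.5267792992; d2 = -0.7389113335
phi(d1) = 0.3472581775; exp(-qT) = 0.9836353794; exp(-rT) = 0.9970044955
Theta = -S*exp(-qT)*phi(d1)*sigma/(2*sqrt(T)) - r*K*exp(-rT)*N(d2) + q*S*exp(-qT)*N(d1)
N(d1) = 0.2991734299; N(d2) = 0.2299804199; sqrt(T) = 0.7071067812
Term 1 = -86.1000 * 0.9836353794 * 0.3472581775 * 0.3000 / (2 * 0.7071067812) = -6.2387277072
Term 2 = -0.0060 * 97.1500 * 0.9970044955 * 0.2299804199 = -0.1336540226
Term 3 = 0.0330 * 86.1000 * 0.9836353794 * 0.2991734299 = 0.8361308603
Theta = -6.2387277072 + (-0.1336540226) + (0.8361308603) = -5.536251

Answer: Theta = -5.536251


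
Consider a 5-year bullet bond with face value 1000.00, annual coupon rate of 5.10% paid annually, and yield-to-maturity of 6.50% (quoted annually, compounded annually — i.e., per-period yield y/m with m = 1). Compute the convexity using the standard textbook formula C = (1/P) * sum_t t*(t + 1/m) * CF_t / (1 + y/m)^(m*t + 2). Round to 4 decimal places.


Coupon per period c = face * coupon_rate / m = 51.000000
Periods per year m = 1; per-period yield y/m = 0.065000
Number of cashflows N = 5
Cashflows (t years, CF_t, discount factor 1/(1+y/m)^(m*t), PV):
  t = 1.0000: CF_t = 51.000000, DF = 0.938967, PV = 47.887324
  t = 2.0000: CF_t = 51.000000, DF = 0.881659, PV = 44.964623
  t = 3.0000: CF_t = 51.000000, DF = 0.827849, PV = 42.220304
  t = 4.0000: CF_t = 51.000000, DF = 0.777323, PV = 39.643478
  t = 5.0000: CF_t = 1051.000000, DF = 0.729881, PV = 767.104759
Price P = sum_t PV_t = 941.820488
Convexity numerator sum_t t*(t + 1/m) * CF_t / (1+y/m)^(m*t + 2):
  t = 1.0000: term = 84.440607
  t = 2.0000: term = 237.860866
  t = 3.0000: term = 446.687072
  t = 4.0000: term = 699.040801
  t = 5.0000: term = 20289.750954
Convexity = (1/P) * sum = 21757.780300 / 941.820488 = 23.101834

Answer: Convexity = 23.1018


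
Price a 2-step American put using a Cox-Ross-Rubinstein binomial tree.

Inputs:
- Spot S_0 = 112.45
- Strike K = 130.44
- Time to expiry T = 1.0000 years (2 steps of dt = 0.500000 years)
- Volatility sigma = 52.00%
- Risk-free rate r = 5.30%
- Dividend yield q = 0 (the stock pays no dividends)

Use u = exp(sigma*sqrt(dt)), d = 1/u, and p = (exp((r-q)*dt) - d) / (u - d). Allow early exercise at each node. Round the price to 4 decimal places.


dt = T/N = 0.500000
u = exp(sigma*sqrt(dt)) = 1.444402; d = 1/u = 0.692328
p = (exp((r-q)*dt) - d) / (u - d) = 0.444805
Discount per step: exp(-r*dt) = 0.973848
Stock lattice S(k, i) with i counting down-moves:
  k=0: S(0,0) = 112.4500
  k=1: S(1,0) = 162.4230; S(1,1) = 77.8523
  k=2: S(2,0) = 234.6042; S(2,1) = 112.4500; S(2,2) = 53.8993
Terminal payoffs V(N, i) = max(K - S_T, 0):
  V(2,0) = 0.000000; V(2,1) = 17.990000; V(2,2) = 76.540693
Backward induction: V(k, i) = exp(-r*dt) * [p * V(k+1, i) + (1-p) * V(k+1, i+1)]; then take max(V_cont, immediate exercise) for American.
  V(1,0) = exp(-r*dt) * [p*0.000000 + (1-p)*17.990000] = 9.726755; exercise = 0.000000; V(1,0) = max -> 9.726755
  V(1,1) = exp(-r*dt) * [p*17.990000 + (1-p)*76.540693] = 49.176461; exercise = 52.587723; V(1,1) = max -> 52.587723
  V(0,0) = exp(-r*dt) * [p*9.726755 + (1-p)*52.587723] = 32.646264; exercise = 17.990000; V(0,0) = max -> 32.646264

Answer: Price = V(0,0) = 32.6463


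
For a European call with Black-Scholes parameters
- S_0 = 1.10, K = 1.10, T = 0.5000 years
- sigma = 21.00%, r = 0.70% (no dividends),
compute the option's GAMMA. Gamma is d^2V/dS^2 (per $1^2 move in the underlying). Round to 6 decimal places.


d1 = 0.0978164381; d2 = -0.0506759860
phi(d1) = 0.3970382875; exp(-qT) = 1.0000000000; exp(-rT) = 0.9965061179
Gamma = exp(-qT) * phi(d1) / (S * sigma * sqrt(T)) = 1.0000000000 * 0.3970382875 / (1.1000 * 0.2100 * 0.7071067812) = 2.430723

Answer: Gamma = 2.430723


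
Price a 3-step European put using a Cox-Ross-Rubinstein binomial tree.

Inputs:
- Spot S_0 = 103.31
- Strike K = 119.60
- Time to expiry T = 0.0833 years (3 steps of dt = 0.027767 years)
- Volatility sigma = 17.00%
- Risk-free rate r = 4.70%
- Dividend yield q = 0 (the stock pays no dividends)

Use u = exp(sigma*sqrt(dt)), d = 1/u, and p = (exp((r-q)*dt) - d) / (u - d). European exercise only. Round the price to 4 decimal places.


dt = T/N = 0.027767
u = exp(sigma*sqrt(dt)) = 1.028733; d = 1/u = 0.972070
p = (exp((r-q)*dt) - d) / (u - d) = 0.515965
Discount per step: exp(-r*dt) = 0.998696
Stock lattice S(k, i) with i counting down-moves:
  k=0: S(0,0) = 103.3100
  k=1: S(1,0) = 106.2784; S(1,1) = 100.4245
  k=2: S(2,0) = 109.3320; S(2,1) = 103.3100; S(2,2) = 97.6197
  k=3: S(3,0) = 112.4734; S(3,1) = 106.2784; S(3,2) = 100.4245; S(3,3) = 94.8931
Terminal payoffs V(N, i) = max(K - S_T, 0):
  V(3,0) = 7.126552; V(3,1) = 13.321624; V(3,2) = 19.175469; V(3,3) = 24.706883
Backward induction: V(k, i) = exp(-r*dt) * [p * V(k+1, i) + (1-p) * V(k+1, i+1)].
  V(2,0) = exp(-r*dt) * [p*7.126552 + (1-p)*13.321624] = 10.111978
  V(2,1) = exp(-r*dt) * [p*13.321624 + (1-p)*19.175469] = 16.134020
  V(2,2) = exp(-r*dt) * [p*19.175469 + (1-p)*24.706883] = 21.824366
  V(1,0) = exp(-r*dt) * [p*10.111978 + (1-p)*16.134020] = 13.009867
  V(1,1) = exp(-r*dt) * [p*16.134020 + (1-p)*21.824366] = 18.863712
  V(0,0) = exp(-r*dt) * [p*13.009867 + (1-p)*18.863712] = 15.822669

Answer: Price = V(0,0) = 15.8227
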